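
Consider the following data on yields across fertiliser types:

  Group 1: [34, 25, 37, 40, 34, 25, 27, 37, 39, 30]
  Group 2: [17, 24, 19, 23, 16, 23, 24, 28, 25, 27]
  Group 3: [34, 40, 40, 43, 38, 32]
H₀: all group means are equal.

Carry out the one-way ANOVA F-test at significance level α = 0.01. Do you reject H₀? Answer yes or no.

reject H₀: yes

Group means [32.80, 22.60, 37.83], grand mean 30.038
SSB = Σnᵢ(x̄ᵢ−x̄)² = 994.128; SSW = ΣΣ(x−x̄ᵢ)² = 522.833
MSB = 994.128/2 = 497.0641; MSW = 522.833/23 = 22.7319
F = MSB/MSW = 21.8664
df = (2, 23)
p-value (upper-tail) = 0.00000
At α=0.01: p < α → reject H₀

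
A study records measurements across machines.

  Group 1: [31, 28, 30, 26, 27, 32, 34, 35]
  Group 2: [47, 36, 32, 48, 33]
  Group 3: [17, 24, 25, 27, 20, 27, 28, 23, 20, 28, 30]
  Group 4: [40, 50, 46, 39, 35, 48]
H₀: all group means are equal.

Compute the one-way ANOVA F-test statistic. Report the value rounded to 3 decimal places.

Group means [30.38, 39.20, 24.45, 43.00], grand mean 32.200
SSB = Σnᵢ(x̄ᵢ−x̄)² = 1631.398; SSW = ΣΣ(x−x̄ᵢ)² = 651.402
MSB = 1631.398/3 = 543.7992; MSW = 651.402/26 = 25.0539
F = MSB/MSW = 21.7051
df = (3, 26)

test statistic = 21.705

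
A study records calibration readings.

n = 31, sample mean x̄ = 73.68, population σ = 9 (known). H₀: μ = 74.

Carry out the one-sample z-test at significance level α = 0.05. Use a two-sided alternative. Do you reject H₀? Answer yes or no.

reject H₀: no

SE = σ/√n = 9/√31 = 1.6164
z = (x̄−μ₀)/SE = (73.68−74)/1.6164 = -0.1980
p-value (two-sided) = 0.84307
At α=0.05: p ≥ α → fail to reject H₀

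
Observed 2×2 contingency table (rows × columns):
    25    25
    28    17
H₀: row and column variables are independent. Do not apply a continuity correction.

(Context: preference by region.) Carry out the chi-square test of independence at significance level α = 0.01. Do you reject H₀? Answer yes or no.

reject H₀: no

Row totals [50, 45], col totals [53, 42], n=95
χ² = (25−27.89)²/27.89 + (25−22.11)²/22.11 + (28−25.11)²/25.11 + (17−19.89)²/19.89 = 1.4344
df = 1
p-value (upper-tail) = 0.23104
At α=0.01: p ≥ α → fail to reject H₀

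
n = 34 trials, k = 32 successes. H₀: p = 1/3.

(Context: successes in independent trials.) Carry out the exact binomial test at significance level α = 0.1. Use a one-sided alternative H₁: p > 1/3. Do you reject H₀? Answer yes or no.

Exact binomial: n=34, k=32, p₀=1/3=0.3333
P(X≥32) from Σ C(n,i)·p₀^i·(1−p₀)^(n−i)
p-value (one-sided, H₁ greater) = 0.00000
At α=0.1: p < α → reject H₀

reject H₀: yes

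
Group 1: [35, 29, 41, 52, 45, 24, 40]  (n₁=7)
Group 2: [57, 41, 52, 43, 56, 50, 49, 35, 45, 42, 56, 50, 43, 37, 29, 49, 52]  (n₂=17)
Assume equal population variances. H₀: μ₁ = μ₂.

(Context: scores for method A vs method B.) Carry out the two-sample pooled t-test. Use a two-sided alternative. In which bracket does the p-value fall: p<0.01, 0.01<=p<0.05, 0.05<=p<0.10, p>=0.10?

p-value bracket: 0.01<=p<0.05

x̄₁=38.000, s₁=9.522, n₁=7
x̄₂=46.235, s₂=7.878, n₂=17
s_p² = [6·9.522² + 16·7.878²]/22 = 69.8663
SE = √(s_p²·(1/7+1/17)) = 3.7538
t = (38.000−46.235)/3.7538 = -2.1939
df = 22
p-value (two-sided) = 0.03910
→ bracket: 0.01<=p<0.05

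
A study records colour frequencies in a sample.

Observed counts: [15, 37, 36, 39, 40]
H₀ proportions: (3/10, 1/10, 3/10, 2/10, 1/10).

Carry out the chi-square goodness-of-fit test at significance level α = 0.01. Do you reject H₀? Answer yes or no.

reject H₀: yes

n = 167; E_i = n·p_i = [50.10, 16.70, 50.10, 33.40, 16.70]
χ² = (15−50.10)²/50.10 + (37−16.70)²/16.70 + (36−50.10)²/50.10 + (39−33.40)²/33.40 + (40−16.70)²/16.70 = 86.6826
df = 4
p-value (upper-tail) = 0.00000
At α=0.01: p < α → reject H₀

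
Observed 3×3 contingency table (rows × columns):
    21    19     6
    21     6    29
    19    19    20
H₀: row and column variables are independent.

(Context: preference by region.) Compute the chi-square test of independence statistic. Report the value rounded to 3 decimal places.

Row totals [46, 56, 58], col totals [61, 44, 55], n=160
χ² = (21−17.54)²/17.54 + (19−12.65)²/12.65 + (6−15.81)²/15.81 + (21−21.35)²/21.35 + (6−15.40)²/15.40 + (29−19.25)²/19.25 + (19−22.11)²/22.11 + (19−15.95)²/15.95 + (20−19.94)²/19.94 = 21.6636
df = 4

test statistic = 21.664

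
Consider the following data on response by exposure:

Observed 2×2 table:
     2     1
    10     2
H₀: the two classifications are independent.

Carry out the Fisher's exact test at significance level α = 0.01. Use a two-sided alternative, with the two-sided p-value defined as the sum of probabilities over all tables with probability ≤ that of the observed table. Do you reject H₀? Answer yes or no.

Margins: r₁=3, r₂=12, c₁=12, c₂=3, n=15
p_obs = C(3,2)·C(12,10)/C(15,12); sum pmf over tables with pmf ≤ p_obs
p-value (two-sided) = 0.51648
At α=0.01: p ≥ α → fail to reject H₀

reject H₀: no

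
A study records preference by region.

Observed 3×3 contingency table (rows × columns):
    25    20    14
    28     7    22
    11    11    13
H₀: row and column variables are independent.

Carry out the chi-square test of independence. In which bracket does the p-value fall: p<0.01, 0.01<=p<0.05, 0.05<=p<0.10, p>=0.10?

Row totals [59, 57, 35], col totals [64, 38, 49], n=151
χ² = (25−25.01)²/25.01 + (20−14.85)²/14.85 + (14−19.15)²/19.15 + (28−24.16)²/24.16 + (7−14.34)²/14.34 + (22−18.50)²/18.50 + (11−14.83)²/14.83 + (11−8.81)²/8.81 + (13−11.36)²/11.36 = 9.9796
df = 4
p-value (upper-tail) = 0.04077
→ bracket: 0.01<=p<0.05

p-value bracket: 0.01<=p<0.05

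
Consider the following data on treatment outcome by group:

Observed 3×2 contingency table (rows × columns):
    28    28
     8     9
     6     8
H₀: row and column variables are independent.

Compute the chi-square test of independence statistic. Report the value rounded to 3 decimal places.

test statistic = 0.241

Row totals [56, 17, 14], col totals [42, 45], n=87
χ² = (28−27.03)²/27.03 + (28−28.97)²/28.97 + (8−8.21)²/8.21 + (9−8.79)²/8.79 + (6−6.76)²/6.76 + (8−7.24)²/7.24 = 0.2414
df = 2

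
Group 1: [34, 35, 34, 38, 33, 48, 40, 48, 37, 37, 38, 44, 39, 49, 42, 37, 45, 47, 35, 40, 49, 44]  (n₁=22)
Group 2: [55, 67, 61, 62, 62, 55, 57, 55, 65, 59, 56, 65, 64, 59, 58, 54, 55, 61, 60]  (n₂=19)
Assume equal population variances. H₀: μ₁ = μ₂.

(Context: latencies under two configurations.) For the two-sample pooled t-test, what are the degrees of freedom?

df = n₁ + n₂ − 2 = 22 + 19 − 2 = 39

degrees of freedom = 39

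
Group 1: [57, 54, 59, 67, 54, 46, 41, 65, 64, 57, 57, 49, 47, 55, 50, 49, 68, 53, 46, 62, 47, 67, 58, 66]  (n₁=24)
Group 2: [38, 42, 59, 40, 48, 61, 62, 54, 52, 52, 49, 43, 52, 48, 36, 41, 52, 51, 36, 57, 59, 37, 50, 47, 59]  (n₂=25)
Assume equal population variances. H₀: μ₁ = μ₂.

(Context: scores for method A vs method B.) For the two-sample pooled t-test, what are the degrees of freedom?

df = n₁ + n₂ − 2 = 24 + 25 − 2 = 47

degrees of freedom = 47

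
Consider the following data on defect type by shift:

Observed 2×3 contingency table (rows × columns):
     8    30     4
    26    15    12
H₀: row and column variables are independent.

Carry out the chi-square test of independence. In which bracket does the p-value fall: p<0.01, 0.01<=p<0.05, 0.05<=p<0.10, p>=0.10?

Row totals [42, 53], col totals [34, 45, 16], n=95
χ² = (8−15.03)²/15.03 + (30−19.89)²/19.89 + (4−7.07)²/7.07 + (26−18.97)²/18.97 + (15−25.11)²/25.11 + (12−8.93)²/8.93 = 17.4902
df = 2
p-value (upper-tail) = 0.00016
→ bracket: p<0.01

p-value bracket: p<0.01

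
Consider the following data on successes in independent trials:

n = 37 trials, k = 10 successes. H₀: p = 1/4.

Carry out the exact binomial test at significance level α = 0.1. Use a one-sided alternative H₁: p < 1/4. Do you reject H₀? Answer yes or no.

reject H₀: no

Exact binomial: n=37, k=10, p₀=1/4=0.2500
P(X≤10) from Σ C(n,i)·p₀^i·(1−p₀)^(n−i)
p-value (one-sided, H₁ less) = 0.69093
At α=0.1: p ≥ α → fail to reject H₀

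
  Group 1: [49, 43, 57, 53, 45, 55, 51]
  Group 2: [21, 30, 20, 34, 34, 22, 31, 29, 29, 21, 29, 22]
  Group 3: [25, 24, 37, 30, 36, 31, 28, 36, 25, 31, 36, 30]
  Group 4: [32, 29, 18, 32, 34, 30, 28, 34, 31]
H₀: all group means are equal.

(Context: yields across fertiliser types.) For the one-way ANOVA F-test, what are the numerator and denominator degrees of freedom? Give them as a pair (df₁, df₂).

degrees of freedom = [3, 36]

k = 4 groups, N = 40 total
df = (k−1, N−k) = (4−1, 40−4) = (3, 36)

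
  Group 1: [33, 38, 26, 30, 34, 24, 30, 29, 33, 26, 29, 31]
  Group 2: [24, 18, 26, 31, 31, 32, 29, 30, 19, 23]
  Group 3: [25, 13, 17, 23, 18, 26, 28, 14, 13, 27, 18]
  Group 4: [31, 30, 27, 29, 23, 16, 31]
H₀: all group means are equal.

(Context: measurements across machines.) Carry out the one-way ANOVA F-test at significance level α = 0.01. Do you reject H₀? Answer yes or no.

reject H₀: yes

Group means [30.25, 26.30, 20.18, 26.71], grand mean 25.875
SSB = Σnᵢ(x̄ᵢ−x̄)² = 592.960; SSW = ΣΣ(x−x̄ᵢ)² = 919.415
MSB = 592.960/3 = 197.6534; MSW = 919.415/36 = 25.5393
F = MSB/MSW = 7.7392
df = (3, 36)
p-value (upper-tail) = 0.00041
At α=0.01: p < α → reject H₀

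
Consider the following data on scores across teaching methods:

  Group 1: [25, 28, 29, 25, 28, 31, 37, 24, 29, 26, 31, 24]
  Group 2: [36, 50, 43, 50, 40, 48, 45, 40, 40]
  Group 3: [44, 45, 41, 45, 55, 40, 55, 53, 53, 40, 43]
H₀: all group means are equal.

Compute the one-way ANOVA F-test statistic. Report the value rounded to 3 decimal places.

test statistic = 45.690

Group means [28.08, 43.56, 46.73], grand mean 38.844
SSB = Σnᵢ(x̄ᵢ−x̄)² = 2272.898; SSW = ΣΣ(x−x̄ᵢ)² = 721.321
MSB = 2272.898/2 = 1136.4490; MSW = 721.321/29 = 24.8731
F = MSB/MSW = 45.6898
df = (2, 29)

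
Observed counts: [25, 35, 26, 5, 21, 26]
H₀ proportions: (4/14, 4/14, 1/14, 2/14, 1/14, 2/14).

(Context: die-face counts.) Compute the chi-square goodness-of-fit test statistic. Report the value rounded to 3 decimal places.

test statistic = 57.797

n = 138; E_i = n·p_i = [39.43, 39.43, 9.86, 19.71, 9.86, 19.71]
χ² = (25−39.43)²/39.43 + (35−39.43)²/39.43 + (26−9.86)²/9.86 + (5−19.71)²/19.71 + (21−9.86)²/9.86 + (26−19.71)²/19.71 = 57.7971
df = 5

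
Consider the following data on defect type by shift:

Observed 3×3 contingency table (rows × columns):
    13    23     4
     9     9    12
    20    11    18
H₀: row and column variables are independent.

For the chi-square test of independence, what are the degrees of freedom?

degrees of freedom = 4

df = (r−1)(c−1) = (3−1)·(3−1) = 4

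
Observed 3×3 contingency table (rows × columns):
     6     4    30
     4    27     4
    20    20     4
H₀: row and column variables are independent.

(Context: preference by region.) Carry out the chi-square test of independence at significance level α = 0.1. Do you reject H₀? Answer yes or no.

reject H₀: yes

Row totals [40, 35, 44], col totals [30, 51, 38], n=119
χ² = (6−10.08)²/10.08 + (4−17.14)²/17.14 + (30−12.77)²/12.77 + (4−8.82)²/8.82 + (27−15.00)²/15.00 + (4−11.18)²/11.18 + (20−11.09)²/11.09 + (20−18.86)²/18.86 + (4−14.05)²/14.05 = 66.2203
df = 4
p-value (upper-tail) = 0.00000
At α=0.1: p < α → reject H₀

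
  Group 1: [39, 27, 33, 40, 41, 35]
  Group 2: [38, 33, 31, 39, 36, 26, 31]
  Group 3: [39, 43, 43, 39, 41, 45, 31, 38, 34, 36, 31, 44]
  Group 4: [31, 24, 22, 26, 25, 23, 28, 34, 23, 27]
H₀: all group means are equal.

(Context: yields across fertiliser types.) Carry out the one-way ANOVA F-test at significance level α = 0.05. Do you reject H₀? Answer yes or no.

Group means [35.83, 33.43, 38.67, 26.30], grand mean 33.600
SSB = Σnᵢ(x̄ᵢ−x̄)² = 871.086; SSW = ΣΣ(x−x̄ᵢ)² = 657.314
MSB = 871.086/3 = 290.3619; MSW = 657.314/31 = 21.2037
F = MSB/MSW = 13.6939
df = (3, 31)
p-value (upper-tail) = 0.00001
At α=0.05: p < α → reject H₀

reject H₀: yes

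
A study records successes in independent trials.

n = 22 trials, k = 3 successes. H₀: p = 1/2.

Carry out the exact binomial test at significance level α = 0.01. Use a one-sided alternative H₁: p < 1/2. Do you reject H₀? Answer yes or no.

Exact binomial: n=22, k=3, p₀=1/2=0.5000
P(X≤3) from Σ C(n,i)·p₀^i·(1−p₀)^(n−i)
p-value (one-sided, H₁ less) = 0.00043
At α=0.01: p < α → reject H₀

reject H₀: yes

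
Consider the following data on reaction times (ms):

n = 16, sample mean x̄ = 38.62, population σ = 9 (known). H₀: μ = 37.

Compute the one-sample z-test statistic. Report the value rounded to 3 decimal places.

test statistic = 0.720

SE = σ/√n = 9/√16 = 2.2500
z = (x̄−μ₀)/SE = (38.62−37)/2.2500 = 0.7200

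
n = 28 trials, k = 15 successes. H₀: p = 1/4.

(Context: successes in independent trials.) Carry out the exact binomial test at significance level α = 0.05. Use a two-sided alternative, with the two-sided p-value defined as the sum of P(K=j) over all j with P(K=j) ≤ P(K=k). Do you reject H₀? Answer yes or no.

Exact binomial: n=28, k=15, p₀=1/4=0.2500
P(X=j) = C(n,j)·p₀^j·(1−p₀)^(n−j); p = Σ P(X=j) over j with P(X=j) ≤ P(X=15)
p-value (two-sided) = 0.00144
At α=0.05: p < α → reject H₀

reject H₀: yes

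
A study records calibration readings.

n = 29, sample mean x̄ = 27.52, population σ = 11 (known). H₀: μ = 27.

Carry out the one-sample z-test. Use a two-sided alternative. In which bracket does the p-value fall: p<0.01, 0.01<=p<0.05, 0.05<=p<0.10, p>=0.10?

SE = σ/√n = 11/√29 = 2.0426
z = (x̄−μ₀)/SE = (27.52−27)/2.0426 = 0.2546
p-value (two-sided) = 0.79905
→ bracket: p>=0.10

p-value bracket: p>=0.10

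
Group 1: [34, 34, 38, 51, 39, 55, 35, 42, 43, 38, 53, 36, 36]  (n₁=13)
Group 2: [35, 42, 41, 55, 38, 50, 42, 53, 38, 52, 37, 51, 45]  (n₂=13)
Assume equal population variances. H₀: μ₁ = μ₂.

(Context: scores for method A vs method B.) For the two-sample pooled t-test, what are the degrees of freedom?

degrees of freedom = 24

df = n₁ + n₂ − 2 = 13 + 13 − 2 = 24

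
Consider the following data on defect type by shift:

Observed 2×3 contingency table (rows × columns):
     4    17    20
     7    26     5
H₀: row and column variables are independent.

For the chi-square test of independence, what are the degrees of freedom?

df = (r−1)(c−1) = (2−1)·(3−1) = 2

degrees of freedom = 2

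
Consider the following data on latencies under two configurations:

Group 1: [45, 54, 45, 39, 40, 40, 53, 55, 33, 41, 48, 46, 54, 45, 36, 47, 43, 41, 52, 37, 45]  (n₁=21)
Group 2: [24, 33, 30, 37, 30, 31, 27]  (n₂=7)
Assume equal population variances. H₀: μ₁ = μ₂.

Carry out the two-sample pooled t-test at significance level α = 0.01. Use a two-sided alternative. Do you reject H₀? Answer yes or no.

x̄₁=44.714, s₁=6.318, n₁=21
x̄₂=30.286, s₂=4.152, n₂=7
s_p² = [20·6.318² + 6·4.152²]/26 = 34.6813
SE = √(s_p²·(1/21+1/7)) = 2.5702
t = (44.714−30.286)/2.5702 = 5.6138
df = 26
p-value (two-sided) = 0.00001
At α=0.01: p < α → reject H₀

reject H₀: yes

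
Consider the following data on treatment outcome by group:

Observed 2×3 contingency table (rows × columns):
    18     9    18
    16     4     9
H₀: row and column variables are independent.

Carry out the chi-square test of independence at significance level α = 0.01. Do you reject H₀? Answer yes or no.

Row totals [45, 29], col totals [34, 13, 27], n=74
χ² = (18−20.68)²/20.68 + (9−7.91)²/7.91 + (18−16.42)²/16.42 + (16−13.32)²/13.32 + (4−5.09)²/5.09 + (9−10.58)²/10.58 = 1.6588
df = 2
p-value (upper-tail) = 0.43631
At α=0.01: p ≥ α → fail to reject H₀

reject H₀: no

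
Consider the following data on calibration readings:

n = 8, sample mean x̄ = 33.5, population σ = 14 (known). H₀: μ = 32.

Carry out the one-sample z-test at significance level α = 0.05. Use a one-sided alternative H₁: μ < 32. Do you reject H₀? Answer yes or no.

SE = σ/√n = 14/√8 = 4.9497
z = (x̄−μ₀)/SE = (33.5−32)/4.9497 = 0.3030
p-value (one-sided, H₁ less) = 0.61907
At α=0.05: p ≥ α → fail to reject H₀

reject H₀: no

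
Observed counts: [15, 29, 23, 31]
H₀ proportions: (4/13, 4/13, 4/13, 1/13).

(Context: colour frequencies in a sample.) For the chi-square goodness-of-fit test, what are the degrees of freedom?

df = k − 1 = 4 − 1 = 3

degrees of freedom = 3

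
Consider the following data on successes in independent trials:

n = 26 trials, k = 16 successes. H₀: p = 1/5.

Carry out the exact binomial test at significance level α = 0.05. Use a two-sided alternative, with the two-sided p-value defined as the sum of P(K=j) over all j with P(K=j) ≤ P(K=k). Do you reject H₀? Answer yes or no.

Exact binomial: n=26, k=16, p₀=1/5=0.2000
P(X=j) = C(n,j)·p₀^j·(1−p₀)^(n−j); p = Σ P(X=j) over j with P(X=j) ≤ P(X=16)
p-value (two-sided) = 0.00000
At α=0.05: p < α → reject H₀

reject H₀: yes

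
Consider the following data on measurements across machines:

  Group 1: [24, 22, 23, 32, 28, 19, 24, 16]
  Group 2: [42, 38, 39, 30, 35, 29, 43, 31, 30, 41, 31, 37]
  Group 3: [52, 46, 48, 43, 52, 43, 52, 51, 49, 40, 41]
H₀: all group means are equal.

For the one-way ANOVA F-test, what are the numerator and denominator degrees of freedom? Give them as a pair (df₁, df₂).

k = 3 groups, N = 31 total
df = (k−1, N−k) = (3−1, 31−3) = (2, 28)

degrees of freedom = [2, 28]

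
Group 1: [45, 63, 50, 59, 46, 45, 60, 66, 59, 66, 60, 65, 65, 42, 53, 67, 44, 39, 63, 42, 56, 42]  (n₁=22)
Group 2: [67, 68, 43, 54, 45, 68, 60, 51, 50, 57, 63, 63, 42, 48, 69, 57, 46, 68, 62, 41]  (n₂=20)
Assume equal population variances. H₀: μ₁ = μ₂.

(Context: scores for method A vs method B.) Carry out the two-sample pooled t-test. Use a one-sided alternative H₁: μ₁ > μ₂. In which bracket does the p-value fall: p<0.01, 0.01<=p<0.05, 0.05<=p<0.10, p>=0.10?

p-value bracket: p>=0.10

x̄₁=54.409, s₁=9.718, n₁=22
x̄₂=56.100, s₂=9.771, n₂=20
s_p² = [21·9.718² + 19·9.771²]/40 = 94.9280
SE = √(s_p²·(1/22+1/20)) = 3.0102
t = (54.409−56.100)/3.0102 = -0.5617
df = 40
p-value (one-sided, H₁ greater) = 0.71128
→ bracket: p>=0.10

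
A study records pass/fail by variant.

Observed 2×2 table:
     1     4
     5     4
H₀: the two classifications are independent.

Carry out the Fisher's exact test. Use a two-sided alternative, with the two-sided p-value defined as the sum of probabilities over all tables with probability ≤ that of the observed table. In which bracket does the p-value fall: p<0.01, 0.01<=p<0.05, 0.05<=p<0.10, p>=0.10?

Margins: r₁=5, r₂=9, c₁=6, c₂=8, n=14
p_obs = C(5,1)·C(9,5)/C(14,6); sum pmf over tables with pmf ≤ p_obs
p-value (two-sided) = 0.30070
→ bracket: p>=0.10

p-value bracket: p>=0.10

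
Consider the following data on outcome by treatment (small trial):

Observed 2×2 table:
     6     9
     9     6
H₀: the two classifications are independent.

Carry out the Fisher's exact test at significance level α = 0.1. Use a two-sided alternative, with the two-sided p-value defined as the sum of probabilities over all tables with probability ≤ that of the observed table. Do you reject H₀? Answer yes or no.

Margins: r₁=15, r₂=15, c₁=15, c₂=15, n=30
p_obs = C(15,6)·C(15,9)/C(30,15); sum pmf over tables with pmf ≤ p_obs
p-value (two-sided) = 0.46609
At α=0.1: p ≥ α → fail to reject H₀

reject H₀: no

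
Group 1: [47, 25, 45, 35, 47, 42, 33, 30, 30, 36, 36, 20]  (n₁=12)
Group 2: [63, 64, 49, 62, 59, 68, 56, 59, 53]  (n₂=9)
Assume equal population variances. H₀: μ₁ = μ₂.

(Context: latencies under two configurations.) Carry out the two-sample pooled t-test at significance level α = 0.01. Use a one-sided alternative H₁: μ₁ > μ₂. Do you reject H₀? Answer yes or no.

reject H₀: no

x̄₁=35.500, s₁=8.608, n₁=12
x̄₂=59.222, s₂=5.869, n₂=9
s_p² = [11·8.608² + 8·5.869²]/19 = 57.3977
SE = √(s_p²·(1/12+1/9)) = 3.3408
t = (35.500−59.222)/3.3408 = -7.1009
df = 19
p-value (one-sided, H₁ greater) = 1.00000
At α=0.01: p ≥ α → fail to reject H₀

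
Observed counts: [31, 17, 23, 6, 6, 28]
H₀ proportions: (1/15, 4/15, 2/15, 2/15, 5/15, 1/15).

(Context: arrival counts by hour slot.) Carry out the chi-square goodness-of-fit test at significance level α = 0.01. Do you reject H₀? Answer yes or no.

reject H₀: yes

n = 111; E_i = n·p_i = [7.40, 29.60, 14.80, 14.80, 37.00, 7.40]
χ² = (31−7.40)²/7.40 + (17−29.60)²/29.60 + (23−14.80)²/14.80 + (6−14.80)²/14.80 + (6−37.00)²/37.00 + (28−7.40)²/7.40 = 173.7230
df = 5
p-value (upper-tail) = 0.00000
At α=0.01: p < α → reject H₀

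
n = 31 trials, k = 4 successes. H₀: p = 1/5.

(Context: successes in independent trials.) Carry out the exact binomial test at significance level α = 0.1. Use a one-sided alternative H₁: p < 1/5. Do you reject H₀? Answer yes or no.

reject H₀: no

Exact binomial: n=31, k=4, p₀=1/5=0.2000
P(X≤4) from Σ C(n,i)·p₀^i·(1−p₀)^(n−i)
p-value (one-sided, H₁ less) = 0.22873
At α=0.1: p ≥ α → fail to reject H₀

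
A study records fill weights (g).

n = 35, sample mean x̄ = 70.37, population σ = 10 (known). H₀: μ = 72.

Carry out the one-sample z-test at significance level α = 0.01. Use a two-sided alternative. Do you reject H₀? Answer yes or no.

reject H₀: no

SE = σ/√n = 10/√35 = 1.6903
z = (x̄−μ₀)/SE = (70.37−72)/1.6903 = -0.9643
p-value (two-sided) = 0.33489
At α=0.01: p ≥ α → fail to reject H₀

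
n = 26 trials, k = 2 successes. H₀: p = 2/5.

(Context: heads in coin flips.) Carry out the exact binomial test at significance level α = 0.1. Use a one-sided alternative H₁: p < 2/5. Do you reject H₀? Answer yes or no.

Exact binomial: n=26, k=2, p₀=2/5=0.4000
P(X≤2) from Σ C(n,i)·p₀^i·(1−p₀)^(n−i)
p-value (one-sided, H₁ less) = 0.00028
At α=0.1: p < α → reject H₀

reject H₀: yes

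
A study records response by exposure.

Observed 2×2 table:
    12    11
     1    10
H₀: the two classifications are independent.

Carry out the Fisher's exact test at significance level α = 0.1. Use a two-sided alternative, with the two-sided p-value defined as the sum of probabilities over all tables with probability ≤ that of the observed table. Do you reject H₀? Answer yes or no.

Margins: r₁=23, r₂=11, c₁=13, c₂=21, n=34
p_obs = C(23,12)·C(11,1)/C(34,13); sum pmf over tables with pmf ≤ p_obs
p-value (two-sided) = 0.02379
At α=0.1: p < α → reject H₀

reject H₀: yes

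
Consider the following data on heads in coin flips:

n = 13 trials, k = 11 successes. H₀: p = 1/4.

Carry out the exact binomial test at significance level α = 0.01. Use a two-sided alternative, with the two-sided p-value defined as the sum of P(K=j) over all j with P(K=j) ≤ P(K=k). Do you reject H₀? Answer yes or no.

Exact binomial: n=13, k=11, p₀=1/4=0.2500
P(X=j) = C(n,j)·p₀^j·(1−p₀)^(n−j); p = Σ P(X=j) over j with P(X=j) ≤ P(X=11)
p-value (two-sided) = 0.00001
At α=0.01: p < α → reject H₀

reject H₀: yes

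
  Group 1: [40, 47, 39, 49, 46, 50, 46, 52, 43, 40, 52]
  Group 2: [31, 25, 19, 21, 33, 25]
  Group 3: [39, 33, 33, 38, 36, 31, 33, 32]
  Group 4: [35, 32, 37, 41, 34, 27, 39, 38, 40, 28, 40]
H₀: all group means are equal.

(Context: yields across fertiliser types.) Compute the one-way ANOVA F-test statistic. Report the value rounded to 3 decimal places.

test statistic = 27.043

Group means [45.82, 25.67, 34.38, 35.55], grand mean 36.778
SSB = Σnᵢ(x̄ᵢ−x̄)² = 1702.650; SSW = ΣΣ(x−x̄ᵢ)² = 671.572
MSB = 1702.650/3 = 567.5501; MSW = 671.572/32 = 20.9866
F = MSB/MSW = 27.0434
df = (3, 32)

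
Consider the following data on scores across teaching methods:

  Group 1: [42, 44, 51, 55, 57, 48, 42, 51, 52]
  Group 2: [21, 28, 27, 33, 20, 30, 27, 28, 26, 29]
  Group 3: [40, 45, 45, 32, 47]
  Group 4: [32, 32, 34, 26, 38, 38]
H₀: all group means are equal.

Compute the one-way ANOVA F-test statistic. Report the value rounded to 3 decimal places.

test statistic = 35.069

Group means [49.11, 26.90, 41.80, 33.33], grand mean 37.333
SSB = Σnᵢ(x̄ᵢ−x̄)² = 2532.744; SSW = ΣΣ(x−x̄ᵢ)² = 625.922
MSB = 2532.744/3 = 844.2481; MSW = 625.922/26 = 24.0739
F = MSB/MSW = 35.0690
df = (3, 26)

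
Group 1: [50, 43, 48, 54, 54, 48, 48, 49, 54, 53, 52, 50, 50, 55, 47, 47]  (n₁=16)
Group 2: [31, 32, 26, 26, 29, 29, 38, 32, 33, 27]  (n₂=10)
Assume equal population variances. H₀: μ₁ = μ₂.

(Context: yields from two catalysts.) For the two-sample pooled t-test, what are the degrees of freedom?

df = n₁ + n₂ − 2 = 16 + 10 − 2 = 24

degrees of freedom = 24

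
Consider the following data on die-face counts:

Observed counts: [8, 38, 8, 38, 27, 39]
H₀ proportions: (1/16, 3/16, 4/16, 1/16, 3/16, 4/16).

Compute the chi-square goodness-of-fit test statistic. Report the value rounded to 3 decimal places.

test statistic = 108.186

n = 158; E_i = n·p_i = [9.88, 29.62, 39.50, 9.88, 29.62, 39.50]
χ² = (8−9.88)²/9.88 + (38−29.62)²/29.62 + (8−39.50)²/39.50 + (38−9.88)²/9.88 + (27−29.62)²/29.62 + (39−39.50)²/39.50 = 108.1857
df = 5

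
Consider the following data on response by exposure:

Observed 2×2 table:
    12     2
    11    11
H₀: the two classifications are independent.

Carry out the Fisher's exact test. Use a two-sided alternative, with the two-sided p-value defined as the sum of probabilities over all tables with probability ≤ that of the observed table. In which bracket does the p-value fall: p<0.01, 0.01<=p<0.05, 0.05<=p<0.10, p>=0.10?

Margins: r₁=14, r₂=22, c₁=23, c₂=13, n=36
p_obs = C(14,12)·C(22,11)/C(36,23); sum pmf over tables with pmf ≤ p_obs
p-value (two-sided) = 0.03896
→ bracket: 0.01<=p<0.05

p-value bracket: 0.01<=p<0.05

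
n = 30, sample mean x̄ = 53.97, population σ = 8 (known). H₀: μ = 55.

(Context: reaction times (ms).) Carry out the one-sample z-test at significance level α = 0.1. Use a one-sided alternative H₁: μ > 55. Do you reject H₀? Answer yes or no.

SE = σ/√n = 8/√30 = 1.4606
z = (x̄−μ₀)/SE = (53.97−55)/1.4606 = -0.7052
p-value (one-sided, H₁ greater) = 0.75965
At α=0.1: p ≥ α → fail to reject H₀

reject H₀: no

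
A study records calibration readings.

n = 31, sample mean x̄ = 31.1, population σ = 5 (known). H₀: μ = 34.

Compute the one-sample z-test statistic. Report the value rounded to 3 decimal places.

test statistic = -3.229

SE = σ/√n = 5/√31 = 0.8980
z = (x̄−μ₀)/SE = (31.1−34)/0.8980 = -3.2293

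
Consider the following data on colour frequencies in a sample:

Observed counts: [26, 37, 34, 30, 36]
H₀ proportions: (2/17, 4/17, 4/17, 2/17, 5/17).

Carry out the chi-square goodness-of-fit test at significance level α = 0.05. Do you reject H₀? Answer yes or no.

reject H₀: yes

n = 163; E_i = n·p_i = [19.18, 38.35, 38.35, 19.18, 47.94]
χ² = (26−19.18)²/19.18 + (37−38.35)²/38.35 + (34−38.35)²/38.35 + (30−19.18)²/19.18 + (36−47.94)²/47.94 = 12.0531
df = 4
p-value (upper-tail) = 0.01696
At α=0.05: p < α → reject H₀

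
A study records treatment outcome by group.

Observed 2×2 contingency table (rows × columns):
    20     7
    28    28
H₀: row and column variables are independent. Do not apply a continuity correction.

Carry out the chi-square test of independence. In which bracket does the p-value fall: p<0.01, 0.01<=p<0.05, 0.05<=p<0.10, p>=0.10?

p-value bracket: 0.01<=p<0.05

Row totals [27, 56], col totals [48, 35], n=83
χ² = (20−15.61)²/15.61 + (7−11.39)²/11.39 + (28−32.39)²/32.39 + (28−23.61)²/23.61 = 4.3293
df = 1
p-value (upper-tail) = 0.03746
→ bracket: 0.01<=p<0.05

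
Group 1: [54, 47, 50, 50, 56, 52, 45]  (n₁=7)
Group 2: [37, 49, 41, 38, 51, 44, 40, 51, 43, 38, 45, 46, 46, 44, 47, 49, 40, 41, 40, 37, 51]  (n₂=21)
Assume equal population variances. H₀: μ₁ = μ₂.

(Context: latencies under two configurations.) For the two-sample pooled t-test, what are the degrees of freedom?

degrees of freedom = 26

df = n₁ + n₂ − 2 = 7 + 21 − 2 = 26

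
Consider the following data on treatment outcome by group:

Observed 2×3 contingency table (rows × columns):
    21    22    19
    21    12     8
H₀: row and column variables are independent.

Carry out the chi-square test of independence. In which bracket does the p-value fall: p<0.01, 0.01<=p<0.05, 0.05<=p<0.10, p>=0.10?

Row totals [62, 41], col totals [42, 34, 27], n=103
χ² = (21−25.28)²/25.28 + (22−20.47)²/20.47 + (19−16.25)²/16.25 + (21−16.72)²/16.72 + (12−13.53)²/13.53 + (8−10.75)²/10.75 = 3.2773
df = 2
p-value (upper-tail) = 0.19424
→ bracket: p>=0.10

p-value bracket: p>=0.10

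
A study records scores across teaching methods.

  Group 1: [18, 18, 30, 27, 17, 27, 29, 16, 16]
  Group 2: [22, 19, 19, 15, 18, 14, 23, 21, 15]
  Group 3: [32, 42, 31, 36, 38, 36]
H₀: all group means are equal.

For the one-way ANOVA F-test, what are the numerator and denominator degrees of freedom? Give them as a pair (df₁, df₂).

degrees of freedom = [2, 21]

k = 3 groups, N = 24 total
df = (k−1, N−k) = (3−1, 24−3) = (2, 21)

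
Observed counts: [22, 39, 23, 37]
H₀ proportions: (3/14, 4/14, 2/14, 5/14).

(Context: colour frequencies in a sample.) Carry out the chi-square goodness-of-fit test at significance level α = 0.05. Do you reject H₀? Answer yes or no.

n = 121; E_i = n·p_i = [25.93, 34.57, 17.29, 43.21]
χ² = (22−25.93)²/25.93 + (39−34.57)²/34.57 + (23−17.29)²/17.29 + (37−43.21)²/43.21 = 3.9452
df = 3
p-value (upper-tail) = 0.26744
At α=0.05: p ≥ α → fail to reject H₀

reject H₀: no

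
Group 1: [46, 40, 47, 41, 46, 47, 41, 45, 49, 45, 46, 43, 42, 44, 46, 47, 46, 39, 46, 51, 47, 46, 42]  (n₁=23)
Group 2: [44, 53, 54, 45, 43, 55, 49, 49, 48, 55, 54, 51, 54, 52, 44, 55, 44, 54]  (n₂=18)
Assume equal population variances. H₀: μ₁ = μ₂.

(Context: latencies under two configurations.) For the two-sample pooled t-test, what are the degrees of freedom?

degrees of freedom = 39

df = n₁ + n₂ − 2 = 23 + 18 − 2 = 39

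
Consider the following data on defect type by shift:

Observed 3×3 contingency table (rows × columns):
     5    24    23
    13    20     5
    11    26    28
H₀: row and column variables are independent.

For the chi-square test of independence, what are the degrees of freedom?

df = (r−1)(c−1) = (3−1)·(3−1) = 4

degrees of freedom = 4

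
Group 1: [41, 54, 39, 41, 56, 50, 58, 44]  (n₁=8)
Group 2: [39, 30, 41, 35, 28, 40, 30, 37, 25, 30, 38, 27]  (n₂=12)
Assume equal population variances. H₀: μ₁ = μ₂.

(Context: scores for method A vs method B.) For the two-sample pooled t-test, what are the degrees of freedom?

df = n₁ + n₂ − 2 = 8 + 12 − 2 = 18

degrees of freedom = 18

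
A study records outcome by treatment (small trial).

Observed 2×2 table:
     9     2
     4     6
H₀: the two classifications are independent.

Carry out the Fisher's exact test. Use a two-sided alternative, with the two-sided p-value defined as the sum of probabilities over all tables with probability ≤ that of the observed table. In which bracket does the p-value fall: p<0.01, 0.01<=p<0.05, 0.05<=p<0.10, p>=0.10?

Margins: r₁=11, r₂=10, c₁=13, c₂=8, n=21
p_obs = C(11,9)·C(10,4)/C(21,13); sum pmf over tables with pmf ≤ p_obs
p-value (two-sided) = 0.08050
→ bracket: 0.05<=p<0.10

p-value bracket: 0.05<=p<0.10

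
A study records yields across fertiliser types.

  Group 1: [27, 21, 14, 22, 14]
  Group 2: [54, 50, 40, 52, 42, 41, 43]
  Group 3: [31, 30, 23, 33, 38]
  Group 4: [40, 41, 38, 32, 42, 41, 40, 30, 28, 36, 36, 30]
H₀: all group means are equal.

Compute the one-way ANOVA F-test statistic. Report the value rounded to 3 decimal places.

test statistic = 24.667

Group means [19.60, 46.00, 31.00, 36.17], grand mean 34.793
SSB = Σnᵢ(x̄ᵢ−x̄)² = 2127.892; SSW = ΣΣ(x−x̄ᵢ)² = 718.867
MSB = 2127.892/3 = 709.2973; MSW = 718.867/25 = 28.7547
F = MSB/MSW = 24.6672
df = (3, 25)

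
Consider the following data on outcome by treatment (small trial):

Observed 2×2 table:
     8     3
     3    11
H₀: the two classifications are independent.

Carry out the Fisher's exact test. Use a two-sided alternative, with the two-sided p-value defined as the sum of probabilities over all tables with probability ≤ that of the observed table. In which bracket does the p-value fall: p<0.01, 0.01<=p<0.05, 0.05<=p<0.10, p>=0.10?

p-value bracket: 0.01<=p<0.05

Margins: r₁=11, r₂=14, c₁=11, c₂=14, n=25
p_obs = C(11,8)·C(14,3)/C(25,11); sum pmf over tables with pmf ≤ p_obs
p-value (two-sided) = 0.01718
→ bracket: 0.01<=p<0.05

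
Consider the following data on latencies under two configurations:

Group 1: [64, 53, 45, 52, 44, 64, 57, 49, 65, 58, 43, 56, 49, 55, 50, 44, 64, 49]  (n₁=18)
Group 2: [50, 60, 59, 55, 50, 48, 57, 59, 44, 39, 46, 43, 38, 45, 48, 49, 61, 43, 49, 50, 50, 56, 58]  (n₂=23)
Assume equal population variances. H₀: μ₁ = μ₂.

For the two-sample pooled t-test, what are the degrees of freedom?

degrees of freedom = 39

df = n₁ + n₂ − 2 = 18 + 23 − 2 = 39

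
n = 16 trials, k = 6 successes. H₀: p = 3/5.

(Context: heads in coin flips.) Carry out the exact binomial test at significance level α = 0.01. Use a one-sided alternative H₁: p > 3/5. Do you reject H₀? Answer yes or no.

Exact binomial: n=16, k=6, p₀=3/5=0.6000
P(X≥6) from Σ C(n,i)·p₀^i·(1−p₀)^(n−i)
p-value (one-sided, H₁ greater) = 0.98086
At α=0.01: p ≥ α → fail to reject H₀

reject H₀: no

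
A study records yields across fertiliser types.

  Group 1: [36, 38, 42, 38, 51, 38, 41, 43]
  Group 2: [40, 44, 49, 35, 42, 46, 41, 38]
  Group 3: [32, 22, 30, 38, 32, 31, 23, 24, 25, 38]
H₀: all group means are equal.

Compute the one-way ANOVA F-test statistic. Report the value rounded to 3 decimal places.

Group means [40.88, 41.88, 29.50], grand mean 36.808
SSB = Σnᵢ(x̄ᵢ−x̄)² = 871.788; SSW = ΣΣ(x−x̄ᵢ)² = 604.250
MSB = 871.788/2 = 435.8942; MSW = 604.250/23 = 26.2717
F = MSB/MSW = 16.5918
df = (2, 23)

test statistic = 16.592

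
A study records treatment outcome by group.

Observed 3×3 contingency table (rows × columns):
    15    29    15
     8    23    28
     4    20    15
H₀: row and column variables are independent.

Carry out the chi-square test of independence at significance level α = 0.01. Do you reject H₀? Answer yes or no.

reject H₀: no

Row totals [59, 59, 39], col totals [27, 72, 58], n=157
χ² = (15−10.15)²/10.15 + (29−27.06)²/27.06 + (15−21.80)²/21.80 + (8−10.15)²/10.15 + (23−27.06)²/27.06 + (28−21.80)²/21.80 + (4−6.71)²/6.71 + (20−17.89)²/17.89 + (15−14.41)²/14.41 = 8.7754
df = 4
p-value (upper-tail) = 0.06696
At α=0.01: p ≥ α → fail to reject H₀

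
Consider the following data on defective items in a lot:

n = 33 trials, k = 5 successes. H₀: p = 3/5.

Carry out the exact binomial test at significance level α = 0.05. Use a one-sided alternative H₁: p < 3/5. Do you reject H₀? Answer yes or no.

Exact binomial: n=33, k=5, p₀=3/5=0.6000
P(X≤5) from Σ C(n,i)·p₀^i·(1−p₀)^(n−i)
p-value (one-sided, H₁ less) = 0.00000
At α=0.05: p < α → reject H₀

reject H₀: yes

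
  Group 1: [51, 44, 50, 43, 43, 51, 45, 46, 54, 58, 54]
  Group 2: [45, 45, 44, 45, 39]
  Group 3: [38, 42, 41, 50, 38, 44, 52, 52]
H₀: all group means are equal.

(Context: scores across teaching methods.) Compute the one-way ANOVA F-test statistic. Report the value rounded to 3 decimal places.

Group means [49.00, 43.60, 44.62], grand mean 46.417
SSB = Σnᵢ(x̄ᵢ−x̄)² = 138.758; SSW = ΣΣ(x−x̄ᵢ)² = 535.075
MSB = 138.758/2 = 69.3792; MSW = 535.075/21 = 25.4798
F = MSB/MSW = 2.7229
df = (2, 21)

test statistic = 2.723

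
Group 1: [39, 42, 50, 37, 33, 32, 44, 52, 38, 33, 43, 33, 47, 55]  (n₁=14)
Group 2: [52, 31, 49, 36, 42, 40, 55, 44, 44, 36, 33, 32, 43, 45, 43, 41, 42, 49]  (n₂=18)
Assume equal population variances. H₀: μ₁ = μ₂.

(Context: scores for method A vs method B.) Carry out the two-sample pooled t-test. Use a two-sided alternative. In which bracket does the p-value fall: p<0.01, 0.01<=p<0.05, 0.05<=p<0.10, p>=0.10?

p-value bracket: p>=0.10

x̄₁=41.286, s₁=7.590, n₁=14
x̄₂=42.056, s₂=6.708, n₂=18
s_p² = [13·7.590² + 17·6.708²]/30 = 50.4601
SE = √(s_p²·(1/14+1/18)) = 2.5313
t = (41.286−42.056)/2.5313 = -0.3041
df = 30
p-value (two-sided) = 0.76313
→ bracket: p>=0.10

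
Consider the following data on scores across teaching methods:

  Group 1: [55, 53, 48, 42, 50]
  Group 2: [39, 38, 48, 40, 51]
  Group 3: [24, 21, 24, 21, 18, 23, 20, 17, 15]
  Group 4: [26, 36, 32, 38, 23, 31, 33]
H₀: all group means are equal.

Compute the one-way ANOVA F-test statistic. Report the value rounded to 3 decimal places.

test statistic = 50.553

Group means [49.60, 43.20, 20.33, 31.29], grand mean 33.308
SSB = Σnᵢ(x̄ᵢ−x̄)² = 3360.110; SSW = ΣΣ(x−x̄ᵢ)² = 487.429
MSB = 3360.110/3 = 1120.0366; MSW = 487.429/22 = 22.1558
F = MSB/MSW = 50.5526
df = (3, 22)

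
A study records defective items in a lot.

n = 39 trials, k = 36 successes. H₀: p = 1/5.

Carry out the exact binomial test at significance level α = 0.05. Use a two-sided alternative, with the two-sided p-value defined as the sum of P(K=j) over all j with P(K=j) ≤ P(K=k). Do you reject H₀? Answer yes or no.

reject H₀: yes

Exact binomial: n=39, k=36, p₀=1/5=0.2000
P(X=j) = C(n,j)·p₀^j·(1−p₀)^(n−j); p = Σ P(X=j) over j with P(X=j) ≤ P(X=36)
p-value (two-sided) = 0.00000
At α=0.05: p < α → reject H₀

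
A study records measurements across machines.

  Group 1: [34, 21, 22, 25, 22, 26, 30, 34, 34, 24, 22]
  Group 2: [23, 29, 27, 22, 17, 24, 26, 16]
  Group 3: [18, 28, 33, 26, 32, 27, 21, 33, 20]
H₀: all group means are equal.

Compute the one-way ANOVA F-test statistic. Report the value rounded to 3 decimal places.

test statistic = 1.348

Group means [26.73, 23.00, 26.44], grand mean 25.571
SSB = Σnᵢ(x̄ᵢ−x̄)² = 74.453; SSW = ΣΣ(x−x̄ᵢ)² = 690.404
MSB = 74.453/2 = 37.2266; MSW = 690.404/25 = 27.6162
F = MSB/MSW = 1.3480
df = (2, 25)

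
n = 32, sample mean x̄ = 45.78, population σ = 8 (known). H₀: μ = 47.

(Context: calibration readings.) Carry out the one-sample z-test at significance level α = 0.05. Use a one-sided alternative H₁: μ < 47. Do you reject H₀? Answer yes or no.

SE = σ/√n = 8/√32 = 1.4142
z = (x̄−μ₀)/SE = (45.78−47)/1.4142 = -0.8627
p-value (one-sided, H₁ less) = 0.19416
At α=0.05: p ≥ α → fail to reject H₀

reject H₀: no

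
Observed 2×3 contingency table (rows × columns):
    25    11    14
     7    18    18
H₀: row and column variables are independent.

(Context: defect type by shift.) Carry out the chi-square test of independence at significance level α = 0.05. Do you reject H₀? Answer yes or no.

Row totals [50, 43], col totals [32, 29, 32], n=93
χ² = (25−17.20)²/17.20 + (11−15.59)²/15.59 + (14−17.20)²/17.20 + (7−14.80)²/14.80 + (18−13.41)²/13.41 + (18−14.80)²/14.80 = 11.8549
df = 2
p-value (upper-tail) = 0.00267
At α=0.05: p < α → reject H₀

reject H₀: yes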